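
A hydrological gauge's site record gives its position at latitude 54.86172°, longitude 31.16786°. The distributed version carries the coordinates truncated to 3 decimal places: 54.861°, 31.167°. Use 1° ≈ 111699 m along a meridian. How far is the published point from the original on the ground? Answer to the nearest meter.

Δlat = 54.86172 − 54.861 = +0.00072°; Δlon = 31.16786 − 31.167 = +0.00086°.
N–S: 0.00072° × 111699 m/° = 80.4233 m.
East–west at this latitude: 0.00086° × 111699 × cos 54.861° ≈ 0.00086 × 64289.7 = 55.2891 m.
Combined displacement = (80.4233² + 55.2891²)^½ ≈ 97.595 m.

98 meters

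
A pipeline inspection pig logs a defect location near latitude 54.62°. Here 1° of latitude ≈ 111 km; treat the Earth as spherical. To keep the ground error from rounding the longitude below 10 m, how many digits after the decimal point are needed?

At 54.62° one degree of longitude covers 111000 × cos 54.62° ≈ 111000 × 0.5790 ≈ 64268.6 m.
Rounding to N decimal places gives at most 0.5 × 10⁻ᴺ degrees of error, i.e. 0.5 × 10⁻ᴺ × 64268.6 m.
Need 0.5 × 64268.6 × 10⁻ᴺ ≤ 10 → 10⁻ᴺ ≤ 3.112e-04, so N ≥ 3.51.
N = 3 would give 32.1 m (too coarse); N = 4 gives 3.21 m ≤ 10 m.

4 decimal places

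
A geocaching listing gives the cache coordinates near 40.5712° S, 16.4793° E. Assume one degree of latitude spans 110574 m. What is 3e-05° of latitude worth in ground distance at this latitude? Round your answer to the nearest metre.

3e-05° × 110574 m/° = 3.31722 m.

3 metres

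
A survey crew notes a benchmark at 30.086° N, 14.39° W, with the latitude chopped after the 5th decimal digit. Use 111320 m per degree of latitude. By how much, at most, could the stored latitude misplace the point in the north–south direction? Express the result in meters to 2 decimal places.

Truncating at 5 decimal places can drop up to a full unit in the last place, so the latitude may be off by as much as 1e-05°.
So the N–S error is at most 1e-05 × 111320 = 1.1132 m.

1.11 meters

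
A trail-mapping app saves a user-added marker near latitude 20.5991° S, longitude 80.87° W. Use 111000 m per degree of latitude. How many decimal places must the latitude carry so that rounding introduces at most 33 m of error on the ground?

4

One degree of latitude covers 111000 m.
With N decimal places the half-ulp bound is 0.5·10⁻ᴺ°, or 0.5·10⁻ᴺ × 111000 m on the ground.
Need 0.5 × 111000 × 10⁻ᴺ ≤ 33 → 10⁻ᴺ ≤ 5.946e-04, so N ≥ 3.23.
N = 3 would give 55.5 m (too coarse); N = 4 gives 5.55 m ≤ 33 m.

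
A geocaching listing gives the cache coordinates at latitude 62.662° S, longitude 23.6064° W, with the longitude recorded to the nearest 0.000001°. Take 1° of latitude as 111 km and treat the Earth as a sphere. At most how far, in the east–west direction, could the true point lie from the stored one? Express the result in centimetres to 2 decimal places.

Rounding to 6 decimal places leaves the longitude within ±5e-07° of the true value.
One degree of longitude at 62.662° is 111000 × cos 62.662° ≈ 111000 × 0.4592 = 50975.5 m.
So at most 5e-07° × 50975.5 ≈ 0.0254878 m east–west.
That is 0.0254878 m = 2.5488 cm.

2.55 centimetres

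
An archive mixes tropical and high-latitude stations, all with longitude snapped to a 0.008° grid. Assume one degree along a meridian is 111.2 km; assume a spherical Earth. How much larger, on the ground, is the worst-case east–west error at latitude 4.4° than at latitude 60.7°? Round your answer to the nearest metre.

226 metres

With a 0.008° grid the true value lies within half a step, ±0.008°/2 = ±0.004°, of the stored one.
At 4.4°: 0.004° × 111200 × cos 4.4° = 0.004 × 111200 × 0.9971 ≈ 443.49 m.
At 60.7°: 0.004° × 111200 × cos 60.7° = 0.004 × 111200 × 0.4894 ≈ 217.68 m.
Difference: 443.49 − 217.68 = 225.81 m.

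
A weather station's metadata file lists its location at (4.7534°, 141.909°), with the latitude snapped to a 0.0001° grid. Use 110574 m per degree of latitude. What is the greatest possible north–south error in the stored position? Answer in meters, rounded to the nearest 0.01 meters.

With a 0.0001° grid the true value lies within half a step, ±0.0001°/2 = ±5e-05°, of the stored one.
Along the meridian that is 5e-05° × 110574 m/° = 5.5287 m.

5.53 meters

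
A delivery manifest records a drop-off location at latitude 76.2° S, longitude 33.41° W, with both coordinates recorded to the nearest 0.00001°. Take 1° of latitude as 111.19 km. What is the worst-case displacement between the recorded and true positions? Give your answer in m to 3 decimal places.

0.572 m

Rounding to 5 decimal places leaves each coordinate within ±5e-06° of the true value.
North–south component: 5e-06° × 111190 = 0.55595 m.
E–W at 76.2°: 5e-06° × 111190 × cos 76.2° = 5e-06 × 111190 × 0.2385 ≈ 0.132613 m.
Combining orthogonally: (0.55595² + 0.132613²)^½ ≈ 0.571547 m.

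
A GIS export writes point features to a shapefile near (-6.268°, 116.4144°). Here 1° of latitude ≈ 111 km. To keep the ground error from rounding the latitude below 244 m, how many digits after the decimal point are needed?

One degree of latitude covers 111000 m.
With N decimal places the half-ulp bound is 0.5·10⁻ᴺ°, or 0.5·10⁻ᴺ × 111000 m on the ground.
Need 0.5 × 111000 × 10⁻ᴺ ≤ 244 → 10⁻ᴺ ≤ 4.396e-03, so N ≥ 2.36.
N = 2 would give 555 m (too coarse); N = 3 gives 55.5 m ≤ 244 m.

3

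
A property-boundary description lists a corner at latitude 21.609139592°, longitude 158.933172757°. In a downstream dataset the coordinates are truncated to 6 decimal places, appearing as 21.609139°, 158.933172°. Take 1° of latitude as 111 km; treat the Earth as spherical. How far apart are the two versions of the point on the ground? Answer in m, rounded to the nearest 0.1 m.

0.1 m

The latitude changed by +0.000000592° and the longitude by +0.000000757°.
N–S: 0.000000592° × 111000 m/° = 0.065712 m.
E–W at 21.6091°: 0.000000757° × 111000 × cos 21.6091° = 0.000000757 × 111000 × 0.9297 ≈ 0.0781214 m.
Combined displacement = (0.065712² + 0.0781214²)^½ ≈ 0.102083 m.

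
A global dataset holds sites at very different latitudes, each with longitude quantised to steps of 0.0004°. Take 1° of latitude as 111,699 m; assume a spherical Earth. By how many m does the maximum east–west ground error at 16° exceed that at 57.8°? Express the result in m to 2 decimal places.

9.57 m

With a 0.0004° grid the true value lies within half a step, ±0.0004°/2 = ±0.0002°, of the stored one.
Error at 16° = 0.0002° × 111699 × cos 16° ≈ 22.34 × 0.9613 = 21.474 m.
Error at 57.8° = 0.0002° × 111699 × cos 57.8° ≈ 22.34 × 0.5329 = 11.904 m.
Difference: 21.474 − 11.904 = 9.57 m.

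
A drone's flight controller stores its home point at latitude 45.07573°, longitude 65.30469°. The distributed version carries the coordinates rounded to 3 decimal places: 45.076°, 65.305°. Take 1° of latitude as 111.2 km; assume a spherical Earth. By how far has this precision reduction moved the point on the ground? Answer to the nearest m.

39 m

Δlat = 45.07573 − 45.076 = -0.00027°; Δlon = 65.30469 − 65.305 = -0.00031°.
North–south shift: -0.00027 × 111200 = -30.024 m.
East–west at this latitude: -0.00031° × 111200 × cos 45.076° ≈ -0.00031 × 78525.9 = -24.343 m.
Distance: √(30.024² + 24.343²) ≈ 38.6526 m.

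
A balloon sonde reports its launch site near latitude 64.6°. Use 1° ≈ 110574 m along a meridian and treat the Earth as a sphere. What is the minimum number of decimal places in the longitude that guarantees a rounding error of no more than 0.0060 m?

7

At 64.6° one degree of longitude covers 110574 × cos 64.6° ≈ 110574 × 0.4289 ≈ 47429.1 m.
N decimal places → at most half a unit in the last place, 0.5 × 10⁻ᴺ° = 47429.1/2 × 10⁻ᴺ m.
Setting 23714.5 × 10⁻ᴺ ≤ 0.0060 gives 10ᴺ ≥ 3.952e+06, i.e. N ≥ 6.60.
At 6 places the error can reach 0.0237 m, but 7 places keeps it to 0.00237 m.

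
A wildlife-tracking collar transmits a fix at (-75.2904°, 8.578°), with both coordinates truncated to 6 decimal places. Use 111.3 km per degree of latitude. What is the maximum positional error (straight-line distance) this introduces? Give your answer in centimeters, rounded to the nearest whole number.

Truncating at 6 decimal places can drop up to a full unit in the last place, so each coordinate may be off by as much as 1e-06°.
N–S: 1e-06° × 111300 m/° = 0.1113 m.
E–W at 75.2904°: 1e-06° × 111300 × cos 75.2904° = 1e-06 × 111300 × 0.2539 ≈ 0.0282613 m.
Combining orthogonally: (0.1113² + 0.0282613²)^½ ≈ 0.114832 m.
That is 0.114832 m = 11.483 cm.

11 centimeters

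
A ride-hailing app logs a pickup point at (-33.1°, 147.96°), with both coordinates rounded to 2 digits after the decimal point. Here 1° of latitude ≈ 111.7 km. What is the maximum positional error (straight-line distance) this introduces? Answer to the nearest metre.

729 metres

Rounding to 2 decimal places leaves each coordinate within ±0.005° of the true value.
North–south component: 0.005° × 111700 = 558.5 m.
E–W at 33.1°: 0.005° × 111700 × cos 33.1° = 0.005 × 111700 × 0.8377 ≈ 467.866 m.
Worst case both components are at the extreme and orthogonal: √(558.5² + 467.866²) ≈ 728.574 m.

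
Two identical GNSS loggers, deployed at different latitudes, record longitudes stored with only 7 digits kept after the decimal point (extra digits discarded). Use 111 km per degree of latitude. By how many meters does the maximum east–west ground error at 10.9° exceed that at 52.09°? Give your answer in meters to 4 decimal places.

Truncating at 7 decimal places can drop up to a full unit in the last place, so the longitude may be off by as much as 1e-07°.
At 10.9°: 1e-07° × 111000 × cos 10.9° = 1e-07 × 111000 × 0.9820 ≈ 0.0109 m.
At 52.09°: 1e-07° × 111000 × cos 52.09° = 1e-07 × 111000 × 0.6144 ≈ 0.0068201 m.
So the lower-latitude error exceeds the higher by 0.0109 − 0.0068201 = 0.0040796 m.

0.0041 meters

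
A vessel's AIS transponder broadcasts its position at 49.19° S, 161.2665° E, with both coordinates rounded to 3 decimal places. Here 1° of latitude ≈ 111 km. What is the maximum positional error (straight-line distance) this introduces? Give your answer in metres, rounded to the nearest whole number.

66 metres

Rounding to 3 decimal places leaves each coordinate within ±0.0005° of the true value.
Latitude error → 0.0005 × 111000 = 55.5 m along the meridian.
E–W at 49.19°: 0.0005° × 111000 × cos 49.19° = 0.0005 × 111000 × 0.6536 ≈ 36.2722 m.
Combining orthogonally: (55.5² + 36.2722²)^½ ≈ 66.3017 m.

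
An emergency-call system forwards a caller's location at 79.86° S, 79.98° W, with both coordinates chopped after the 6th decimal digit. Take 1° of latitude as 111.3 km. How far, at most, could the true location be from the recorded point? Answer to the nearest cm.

Truncating at 6 decimal places can drop up to a full unit in the last place, so each coordinate may be off by as much as 1e-06°.
North–south component: 1e-06° × 111300 = 0.1113 m.
E–W at 79.86°: 1e-06° × 111300 × cos 79.86° = 1e-06 × 111300 × 0.1761 ≈ 0.0195948 m.
The two errors are perpendicular, so the maximum displacement is √(0.1113² + 0.0195948²) ≈ 0.113012 m.
That is 0.113012 m = 11.301 cm.

11 cm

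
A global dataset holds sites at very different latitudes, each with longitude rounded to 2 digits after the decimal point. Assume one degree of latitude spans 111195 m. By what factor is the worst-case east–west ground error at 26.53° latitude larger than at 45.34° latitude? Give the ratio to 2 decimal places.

Rounding to 2 decimal places leaves the longitude within ±0.005° of the true value.
Error at 26.53° = 0.005° × 111195 × cos 26.53° ≈ 555.98 × 0.8947 = 497.43 m.
Error at 45.34° = 0.005° × 111195 × cos 45.34° ≈ 555.98 × 0.7029 = 390.79 m.
The ratio reduces to cos 26.53° / cos 45.34° = 0.8947/0.7029 ≈ 1.2729.

1.27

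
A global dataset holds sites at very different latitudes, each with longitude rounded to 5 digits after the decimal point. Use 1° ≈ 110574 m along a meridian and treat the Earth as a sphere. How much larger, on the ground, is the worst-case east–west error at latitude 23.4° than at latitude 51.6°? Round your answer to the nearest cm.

Rounding to 5 decimal places leaves the longitude within ±5e-06° of the true value.
Error at 23.4° = 5e-06° × 110574 × cos 23.4° ≈ 0.55287 × 0.9178 = 0.5074 m.
Error at 51.6° = 5e-06° × 110574 × cos 51.6° ≈ 0.55287 × 0.6211 = 0.34341 m.
Difference: 0.5074 − 0.34341 = 0.16399 m.
That is 0.163985 m = 16.399 cm.

16 cm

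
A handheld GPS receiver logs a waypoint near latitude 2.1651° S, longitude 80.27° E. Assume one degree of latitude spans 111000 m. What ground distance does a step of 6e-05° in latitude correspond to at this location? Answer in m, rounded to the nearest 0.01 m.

6.66 m

6e-05° × 111000 m/° = 6.66 m.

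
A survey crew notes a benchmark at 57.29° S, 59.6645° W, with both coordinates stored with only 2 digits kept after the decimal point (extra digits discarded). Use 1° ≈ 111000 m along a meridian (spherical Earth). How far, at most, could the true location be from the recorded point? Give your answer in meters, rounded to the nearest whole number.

1262 meters

Truncating at 2 decimal places can drop up to a full unit in the last place, so each coordinate may be off by as much as 0.01°.
Latitude error → 0.01 × 111000 = 1110 m along the meridian.
E–W at 57.29°: 0.01° × 111000 × cos 57.29° = 0.01 × 111000 × 0.5404 ≈ 599.83 m.
Combining orthogonally: (1110² + 599.83²)^½ ≈ 1261.7 m.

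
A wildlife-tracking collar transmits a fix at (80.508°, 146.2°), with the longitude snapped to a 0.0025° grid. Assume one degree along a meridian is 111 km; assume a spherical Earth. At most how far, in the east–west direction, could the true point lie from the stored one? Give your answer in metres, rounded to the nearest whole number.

With a 0.0025° grid the true value lies within half a step, ±0.0025°/2 = ±0.00125°, of the stored one.
Parallels shrink by cos φ, so at 80.508° a degree of longitude is 111000 × 0.1649 ≈ 18305 m.
Maximum E–W displacement: 0.00125 × 18305 = 22.8812 m.

23 metres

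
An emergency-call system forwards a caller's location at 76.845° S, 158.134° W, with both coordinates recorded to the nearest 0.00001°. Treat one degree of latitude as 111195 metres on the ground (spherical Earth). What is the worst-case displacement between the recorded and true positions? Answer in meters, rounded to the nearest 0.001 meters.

0.570 meters

Rounding to 5 decimal places leaves each coordinate within ±5e-06° of the true value.
North–south component: 5e-06° × 111195 = 0.555975 m.
Longitude error → 5e-06 × 111195 × cos 76.845° = 5e-06 × 111195 × 0.2276 ≈ 0.126532 m.
The two errors are perpendicular, so the maximum displacement is √(0.555975² + 0.126532²) ≈ 0.570192 m.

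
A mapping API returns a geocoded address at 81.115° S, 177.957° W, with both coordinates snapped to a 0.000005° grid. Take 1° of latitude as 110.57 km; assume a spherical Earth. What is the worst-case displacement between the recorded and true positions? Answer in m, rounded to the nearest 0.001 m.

0.280 m

With a 0.000005° grid the true value lies within half a step, ±0.000005°/2 = ±2.5e-06°, of the stored one.
Latitude error → 2.5e-06 × 110570 = 0.276425 m along the meridian.
East–west component at 81.115°: 2.5e-06° × 110570 × cos 81.115° ≈ 2.5e-06 × 17077.7 ≈ 0.0426943 m.
The two errors are perpendicular, so the maximum displacement is √(0.276425² + 0.0426943²) ≈ 0.279703 m.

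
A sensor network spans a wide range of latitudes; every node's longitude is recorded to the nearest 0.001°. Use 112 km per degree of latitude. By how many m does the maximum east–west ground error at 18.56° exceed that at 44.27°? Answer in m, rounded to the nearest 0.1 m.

Rounding to 3 decimal places leaves the longitude within ±0.0005° of the true value.
At 18.56°: 0.0005° × 112000 × cos 18.56° = 0.0005 × 112000 × 0.9480 ≈ 53.087 m.
At 44.27°: 0.0005° × 112000 × cos 44.27° = 0.0005 × 112000 × 0.7161 ≈ 40.099 m.
So the lower-latitude error exceeds the higher by 53.087 − 40.099 = 12.988 m.

13.0 m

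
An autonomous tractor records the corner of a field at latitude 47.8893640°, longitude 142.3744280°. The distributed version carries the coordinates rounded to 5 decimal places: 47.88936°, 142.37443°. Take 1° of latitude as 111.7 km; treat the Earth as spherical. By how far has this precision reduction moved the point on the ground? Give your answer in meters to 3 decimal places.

0.471 meters

The latitude changed by +0.0000040° and the longitude by -0.0000020°.
N–S: 0.0000040° × 111700 m/° = 0.4468 m.
E–W at 47.8894°: -0.0000020° × 111700 × cos 47.8894° = -0.0000020 × 111700 × 0.6706 ≈ -0.149804 m.
Hypotenuse of the two orthogonal shifts: √(0.4468² + 0.149804²) = 0.471245 m.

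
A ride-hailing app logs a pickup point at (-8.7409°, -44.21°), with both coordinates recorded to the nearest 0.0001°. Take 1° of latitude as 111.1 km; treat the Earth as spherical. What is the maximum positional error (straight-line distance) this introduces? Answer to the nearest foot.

Rounding to 4 decimal places leaves each coordinate within ±5e-05° of the true value.
N–S: 5e-05° × 111100 m/° = 5.555 m.
E–W at 8.7409°: 5e-05° × 111100 × cos 8.7409° = 5e-05 × 111100 × 0.9884 ≈ 5.49048 m.
Worst case both components are at the extreme and orthogonal: √(5.555² + 5.49048²) ≈ 7.81047 m.
In feet: 7.81047 m ÷ 0.3048 ≈ 25.625 ft.

26 feet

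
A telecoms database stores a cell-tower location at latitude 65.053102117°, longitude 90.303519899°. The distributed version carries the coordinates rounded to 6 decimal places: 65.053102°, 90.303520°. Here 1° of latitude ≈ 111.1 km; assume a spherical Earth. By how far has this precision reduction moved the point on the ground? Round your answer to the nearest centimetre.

Δlat = 65.053102117 − 65.053102 = +0.000000117°; Δlon = 90.303519899 − 90.303520 = -0.000000101°.
N–S: 0.000000117° × 111100 m/° = 0.0129987 m.
E–W at 65.0531°: -0.000000101° × 111100 × cos 65.0531° = -0.000000101 × 111100 × 0.4218 ≈ -0.00473281 m.
Hypotenuse of the two orthogonal shifts: √(0.0129987² + 0.00473281²) = 0.0138335 m.
That is 0.0138335 m = 1.3834 cm.

1 centimetres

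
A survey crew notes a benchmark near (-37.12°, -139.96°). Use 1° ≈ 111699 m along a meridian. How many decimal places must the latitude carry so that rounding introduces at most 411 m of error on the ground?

3

One degree of latitude covers 111699 m.
With N decimal places the half-ulp bound is 0.5·10⁻ᴺ°, or 0.5·10⁻ᴺ × 111699 m on the ground.
Need 0.5 × 111699 × 10⁻ᴺ ≤ 411 → 10⁻ᴺ ≤ 7.359e-03, so N ≥ 2.13.
So 3 decimal places suffice (55.8 m); 2 would allow up to 558 m.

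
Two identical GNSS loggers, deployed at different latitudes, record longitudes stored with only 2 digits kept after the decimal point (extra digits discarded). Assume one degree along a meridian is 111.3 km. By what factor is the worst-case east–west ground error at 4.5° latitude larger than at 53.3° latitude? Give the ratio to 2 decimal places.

Truncating at 2 decimal places can drop up to a full unit in the last place, so the longitude may be off by as much as 0.01°.
Error at 4.5° = 0.01° × 111300 × cos 4.5° ≈ 1113 × 0.9969 = 1109.6 m.
Error at 53.3° = 0.01° × 111300 × cos 53.3° ≈ 1113 × 0.5976 = 665.16 m.
Ratio: 1109.6 / 665.16 = cos 4.5° / cos 53.3° ≈ 1.6681.

1.67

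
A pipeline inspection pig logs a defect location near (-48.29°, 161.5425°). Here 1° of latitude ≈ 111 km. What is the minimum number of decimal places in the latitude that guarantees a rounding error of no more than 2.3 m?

One degree of latitude covers 111000 m.
Rounding to N decimal places gives at most 0.5 × 10⁻ᴺ degrees of error, i.e. 0.5 × 10⁻ᴺ × 111000 m.
Setting 55500 × 10⁻ᴺ ≤ 2.3 gives 10ᴺ ≥ 2.413e+04, i.e. N ≥ 4.38.
So 5 decimal places suffice (0.555 m); 4 would allow up to 5.55 m.

5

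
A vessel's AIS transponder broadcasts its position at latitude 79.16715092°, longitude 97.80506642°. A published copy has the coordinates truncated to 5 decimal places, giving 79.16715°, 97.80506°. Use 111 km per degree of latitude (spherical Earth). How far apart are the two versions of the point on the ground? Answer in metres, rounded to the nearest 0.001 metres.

Δlat = 79.16715092 − 79.16715 = +0.00000092°; Δlon = 97.80506642 − 97.80506 = +0.00000642°.
North–south shift: 0.00000092 × 111000 = 0.10212 m.
East–west at this latitude: 0.00000642° × 111000 × cos 79.1672° ≈ 0.00000642 × 20861.8 = 0.133933 m.
Hypotenuse of the two orthogonal shifts: √(0.10212² + 0.133933²) = 0.168424 m.

0.168 metres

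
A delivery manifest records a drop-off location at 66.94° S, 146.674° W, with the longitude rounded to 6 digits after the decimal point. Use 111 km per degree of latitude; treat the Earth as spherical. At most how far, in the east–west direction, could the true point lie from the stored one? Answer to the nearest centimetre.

Rounding to 6 decimal places leaves the longitude within ±5e-07° of the true value.
At latitude 66.94° a degree of longitude spans 111000 m × cos 66.94° = 111000 × 0.3917 ≈ 43478.1 m.
Maximum E–W displacement: 5e-07 × 43478.1 = 0.0217391 m.
That is 0.0217391 m = 2.1739 cm.

2 centimetres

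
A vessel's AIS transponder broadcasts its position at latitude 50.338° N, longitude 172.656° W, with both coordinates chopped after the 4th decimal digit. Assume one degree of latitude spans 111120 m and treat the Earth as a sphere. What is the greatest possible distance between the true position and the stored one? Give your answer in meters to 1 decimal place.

13.2 meters

Truncating at 4 decimal places can drop up to a full unit in the last place, so each coordinate may be off by as much as 0.0001°.
Latitude error → 0.0001 × 111120 = 11.112 m along the meridian.
Longitude error → 0.0001 × 111120 × cos 50.338° = 0.0001 × 111120 × 0.6383 ≈ 7.09232 m.
Worst case both components are at the extreme and orthogonal: √(11.112² + 7.09232²) ≈ 13.1825 m.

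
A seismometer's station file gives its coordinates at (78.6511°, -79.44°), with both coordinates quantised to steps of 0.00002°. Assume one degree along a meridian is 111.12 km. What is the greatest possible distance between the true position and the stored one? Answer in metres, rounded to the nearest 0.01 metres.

1.13 metres

With a 0.00002° grid the true value lies within half a step, ±0.00002°/2 = ±1e-05°, of the stored one.
North–south component: 1e-05° × 111120 = 1.1112 m.
Longitude error → 1e-05 × 111120 × cos 78.6511° = 1e-05 × 111120 × 0.1968 ≈ 0.218665 m.
Combining orthogonally: (1.1112² + 0.218665²)^½ ≈ 1.13251 m.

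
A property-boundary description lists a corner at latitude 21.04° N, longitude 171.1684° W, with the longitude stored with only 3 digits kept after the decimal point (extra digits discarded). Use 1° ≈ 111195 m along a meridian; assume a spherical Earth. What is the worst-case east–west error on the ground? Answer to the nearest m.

Truncating at 3 decimal places can drop up to a full unit in the last place, so the longitude may be off by as much as 0.001°.
One degree of longitude at 21.04° is 111195 × cos 21.04° ≈ 111195 × 0.9333 = 103782 m.
Maximum E–W displacement: 0.001 × 103782 = 103.782 m.

104 m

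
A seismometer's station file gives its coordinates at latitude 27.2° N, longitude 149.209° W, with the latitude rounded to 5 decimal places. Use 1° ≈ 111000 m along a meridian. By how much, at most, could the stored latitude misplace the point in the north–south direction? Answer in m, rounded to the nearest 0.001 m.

Rounding to 5 decimal places leaves the latitude within ±5e-06° of the true value.
Along the meridian that is 5e-06° × 111000 m/° = 0.555 m.

0.555 m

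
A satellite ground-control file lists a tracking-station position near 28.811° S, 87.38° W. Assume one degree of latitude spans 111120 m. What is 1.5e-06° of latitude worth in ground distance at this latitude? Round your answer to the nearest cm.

17 cm

1.5e-06° × 111120 m/° = 0.16668 m.
That is 0.16668 m = 16.668 cm.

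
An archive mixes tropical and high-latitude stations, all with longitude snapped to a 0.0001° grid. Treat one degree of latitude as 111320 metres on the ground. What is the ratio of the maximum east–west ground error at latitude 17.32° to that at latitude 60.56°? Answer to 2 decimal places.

1.94

With a 0.0001° grid the true value lies within half a step, ±0.0001°/2 = ±5e-05°, of the stored one.
At 17.32°: 5e-05° × 111320 × cos 17.32° = 5e-05 × 111320 × 0.9547 ≈ 5.3136 m.
Error at 60.56° = 5e-05° × 111320 × cos 60.56° ≈ 5.566 × 0.4915 = 2.7358 m.
Ratio: 5.3136 / 2.7358 = cos 17.32° / cos 60.56° ≈ 1.9423.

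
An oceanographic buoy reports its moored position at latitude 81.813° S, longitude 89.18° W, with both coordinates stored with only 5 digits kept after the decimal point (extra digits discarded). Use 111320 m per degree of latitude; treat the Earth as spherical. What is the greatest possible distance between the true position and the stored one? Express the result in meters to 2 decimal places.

Truncating at 5 decimal places can drop up to a full unit in the last place, so each coordinate may be off by as much as 1e-05°.
N–S: 1e-05° × 111320 m/° = 1.1132 m.
E–W at 81.813°: 1e-05° × 111320 × cos 81.813° = 1e-05 × 111320 × 0.1424 ≈ 0.158525 m.
Combining orthogonally: (1.1132² + 0.158525²)^½ ≈ 1.12443 m.

1.12 meters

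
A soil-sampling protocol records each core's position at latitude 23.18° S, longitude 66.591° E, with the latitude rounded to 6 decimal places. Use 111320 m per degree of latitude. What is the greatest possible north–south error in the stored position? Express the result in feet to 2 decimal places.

0.18 feet

Rounding to 6 decimal places leaves the latitude within ±5e-07° of the true value.
Along the meridian that is 5e-07° × 111320 m/° = 0.05566 m.
Converting: 0.05566 m × 3.2808 ft/m ≈ 0.18261 ft.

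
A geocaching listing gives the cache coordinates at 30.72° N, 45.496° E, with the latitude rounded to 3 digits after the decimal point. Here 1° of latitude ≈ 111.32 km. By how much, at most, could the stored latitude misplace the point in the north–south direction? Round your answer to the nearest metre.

Rounding to 3 decimal places leaves the latitude within ±0.0005° of the true value.
North–south distance: 0.0005° × 111320 m/° = 55.66 m.

56 metres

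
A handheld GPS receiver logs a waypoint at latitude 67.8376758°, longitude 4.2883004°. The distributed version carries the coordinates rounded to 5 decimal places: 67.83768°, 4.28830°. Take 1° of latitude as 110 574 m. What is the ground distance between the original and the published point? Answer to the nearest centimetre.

Δlat = 67.8376758 − 67.83768 = -0.0000042°; Δlon = 4.2883004 − 4.28830 = +0.0000004°.
North–south shift: -0.0000042 × 110574 = -0.464411 m.
East–west at this latitude: 0.0000004° × 110574 × cos 67.8377° ≈ 0.0000004 × 41712 = 0.0166848 m.
Combined displacement = (0.464411² + 0.0166848²)^½ ≈ 0.46471 m.
That is 0.46471 m = 46.471 cm.

46 centimetres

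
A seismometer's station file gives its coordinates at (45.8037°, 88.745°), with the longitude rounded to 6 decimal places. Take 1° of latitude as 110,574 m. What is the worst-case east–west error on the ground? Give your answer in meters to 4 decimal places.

0.0385 meters

Rounding to 6 decimal places leaves the longitude within ±5e-07° of the true value.
At latitude 45.8037° a degree of longitude spans 110574 m × cos 45.8037° = 110574 × 0.6971 ≈ 77083.2 m.
East–west error: 5e-07° × 77083.2 m/° ≈ 0.0385416 m.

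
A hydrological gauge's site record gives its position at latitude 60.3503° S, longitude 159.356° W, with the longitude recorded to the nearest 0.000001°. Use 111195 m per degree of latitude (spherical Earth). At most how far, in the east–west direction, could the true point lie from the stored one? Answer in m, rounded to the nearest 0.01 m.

0.03 m

Rounding to 6 decimal places leaves the longitude within ±5e-07° of the true value.
One degree of longitude at 60.3503° is 111195 × cos 60.3503° ≈ 111195 × 0.4947 = 55007.7 m.
East–west error: 5e-07° × 55007.7 m/° ≈ 0.0275039 m.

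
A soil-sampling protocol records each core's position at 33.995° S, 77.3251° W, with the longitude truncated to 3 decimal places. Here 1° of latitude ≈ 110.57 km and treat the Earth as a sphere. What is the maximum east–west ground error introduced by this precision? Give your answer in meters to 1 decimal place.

Truncating at 3 decimal places can drop up to a full unit in the last place, so the longitude may be off by as much as 0.001°.
One degree of longitude at 33.995° is 110570 × cos 33.995° ≈ 110570 × 0.8291 = 91672.1 m.
Maximum E–W displacement: 0.001 × 91672.1 = 91.6721 m.

91.7 meters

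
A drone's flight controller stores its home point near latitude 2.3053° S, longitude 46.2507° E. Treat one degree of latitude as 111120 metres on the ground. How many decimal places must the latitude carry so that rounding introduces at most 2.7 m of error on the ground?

One degree of latitude covers 111120 m.
N decimal places → at most half a unit in the last place, 0.5 × 10⁻ᴺ° = 111120/2 × 10⁻ᴺ m.
Need 0.5 × 111120 × 10⁻ᴺ ≤ 2.7 → 10⁻ᴺ ≤ 4.860e-05, so N ≥ 4.31.
N = 4 would give 5.56 m (too coarse); N = 5 gives 0.556 m ≤ 2.7 m.

5 decimal places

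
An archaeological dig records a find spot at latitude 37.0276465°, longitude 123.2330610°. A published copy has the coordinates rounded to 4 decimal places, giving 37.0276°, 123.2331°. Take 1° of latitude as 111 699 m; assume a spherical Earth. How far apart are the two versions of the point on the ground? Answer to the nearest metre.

6 metres

Δlat = 37.0276465 − 37.0276 = +0.0000465°; Δlon = 123.2330610 − 123.2331 = -0.0000390°.
North–south shift: 0.0000465 × 111699 = 5.194 m.
East–west at this latitude: -0.0000390° × 111699 × cos 37.0276° ≈ -0.0000390 × 89174.4 = -3.4778 m.
Hypotenuse of the two orthogonal shifts: √(5.194² + 3.4778²) = 6.25082 m.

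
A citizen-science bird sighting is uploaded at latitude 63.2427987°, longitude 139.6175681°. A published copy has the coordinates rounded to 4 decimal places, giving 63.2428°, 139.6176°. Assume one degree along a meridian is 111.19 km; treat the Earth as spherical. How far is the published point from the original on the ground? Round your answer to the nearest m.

Δlat = 63.2427987 − 63.2428 = -0.0000013°; Δlon = 139.6175681 − 139.6176 = -0.0000319°.
North–south shift: -0.0000013 × 111190 = -0.144547 m.
East–west at this latitude: -0.0000319° × 111190 × cos 63.2428° ≈ -0.0000319 × 50058.9 = -1.59688 m.
Combined displacement = (0.144547² + 1.59688²)^½ ≈ 1.60341 m.

2 m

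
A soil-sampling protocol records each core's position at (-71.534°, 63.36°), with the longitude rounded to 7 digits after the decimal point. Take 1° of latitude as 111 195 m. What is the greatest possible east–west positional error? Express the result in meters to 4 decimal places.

0.0018 meters

Rounding to 7 decimal places leaves the longitude within ±5e-08° of the true value.
One degree of longitude at 71.534° is 111195 × cos 71.534° ≈ 111195 × 0.3167 = 35220.1 m.
East–west error: 5e-08° × 35220.1 m/° ≈ 0.00176101 m.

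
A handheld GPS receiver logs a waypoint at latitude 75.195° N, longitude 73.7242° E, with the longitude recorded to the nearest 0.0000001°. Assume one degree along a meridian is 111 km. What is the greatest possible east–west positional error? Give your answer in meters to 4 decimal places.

Rounding to 7 decimal places leaves the longitude within ±5e-08° of the true value.
One degree of longitude at 75.195° is 111000 × cos 75.195° ≈ 111000 × 0.2555 = 28363.8 m.
So at most 5e-08° × 28363.8 ≈ 0.00141819 m east–west.

0.0014 meters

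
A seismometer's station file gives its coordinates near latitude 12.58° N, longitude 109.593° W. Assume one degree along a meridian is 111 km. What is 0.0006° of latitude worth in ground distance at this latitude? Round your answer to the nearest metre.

0.0006° × 111000 m/° = 66.6 m.

67 metres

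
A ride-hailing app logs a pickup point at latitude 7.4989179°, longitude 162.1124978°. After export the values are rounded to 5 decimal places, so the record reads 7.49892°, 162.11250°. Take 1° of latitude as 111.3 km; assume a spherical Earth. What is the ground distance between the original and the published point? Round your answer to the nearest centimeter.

Δlat = 7.4989179 − 7.49892 = -0.0000021°; Δlon = 162.1124978 − 162.11250 = -0.0000022°.
North–south shift: -0.0000021 × 111300 = -0.23373 m.
E–W at 7.49892°: -0.0000022° × 111300 × cos 7.49892° = -0.0000022 × 111300 × 0.9914 ≈ -0.242766 m.
Combined displacement = (0.23373² + 0.242766²)^½ ≈ 0.336994 m.
That is 0.336994 m = 33.699 cm.

34 centimeters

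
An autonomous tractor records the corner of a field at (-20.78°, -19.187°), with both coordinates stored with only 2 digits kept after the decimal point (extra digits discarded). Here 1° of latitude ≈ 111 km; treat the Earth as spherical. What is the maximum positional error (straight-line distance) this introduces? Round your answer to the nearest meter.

1520 meters

Truncating at 2 decimal places can drop up to a full unit in the last place, so each coordinate may be off by as much as 0.01°.
North–south component: 0.01° × 111000 = 1110 m.
E–W at 20.78°: 0.01° × 111000 × cos 20.78° = 0.01 × 111000 × 0.9349 ≈ 1037.79 m.
Worst case both components are at the extreme and orthogonal: √(1110² + 1037.79²) ≈ 1519.58 m.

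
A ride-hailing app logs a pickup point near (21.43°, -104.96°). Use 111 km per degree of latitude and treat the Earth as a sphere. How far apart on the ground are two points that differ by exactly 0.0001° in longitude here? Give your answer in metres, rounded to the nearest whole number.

10 metres

At 21.43° a degree of longitude is 111000 × cos 21.43° ≈ 103326 m, so 0.0001° corresponds to 10.3326 m.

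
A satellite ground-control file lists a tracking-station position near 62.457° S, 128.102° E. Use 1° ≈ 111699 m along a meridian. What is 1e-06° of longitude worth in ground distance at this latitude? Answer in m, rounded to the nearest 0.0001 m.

0.0517 m

1e-06° of longitude at 62.457° is 1e-06 × 111699 × cos 62.457° ≈ 1e-06 × 51651.2 = 0.0516512 m.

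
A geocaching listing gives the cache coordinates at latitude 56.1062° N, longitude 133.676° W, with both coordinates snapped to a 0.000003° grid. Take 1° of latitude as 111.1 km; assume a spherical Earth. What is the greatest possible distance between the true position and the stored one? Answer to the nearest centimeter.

19 centimeters

With a 0.000003° grid the true value lies within half a step, ±0.000003°/2 = ±1.5e-06°, of the stored one.
Latitude error → 1.5e-06 × 111100 = 0.16665 m along the meridian.
E–W at 56.1062°: 1.5e-06° × 111100 × cos 56.1062° = 1.5e-06 × 111100 × 0.5577 ≈ 0.0929333 m.
Combining orthogonally: (0.16665² + 0.0929333²)^½ ≈ 0.190811 m.
That is 0.190811 m = 19.081 cm.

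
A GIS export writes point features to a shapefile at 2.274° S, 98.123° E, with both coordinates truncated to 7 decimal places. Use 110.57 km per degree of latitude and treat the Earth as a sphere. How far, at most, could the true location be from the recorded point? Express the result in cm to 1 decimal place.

Truncating at 7 decimal places can drop up to a full unit in the last place, so each coordinate may be off by as much as 1e-07°.
N–S: 1e-07° × 110570 m/° = 0.011057 m.
Longitude error → 1e-07 × 110570 × cos 2.274° = 1e-07 × 110570 × 0.9992 ≈ 0.0110483 m.
Worst case both components are at the extreme and orthogonal: √(0.011057² + 0.0110483²) ≈ 0.0156308 m.
That is 0.0156308 m = 1.5631 cm.

1.6 cm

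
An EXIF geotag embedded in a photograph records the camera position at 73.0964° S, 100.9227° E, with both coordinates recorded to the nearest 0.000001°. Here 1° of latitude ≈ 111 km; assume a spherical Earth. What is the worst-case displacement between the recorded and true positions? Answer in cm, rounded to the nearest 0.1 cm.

5.8 cm

Rounding to 6 decimal places leaves each coordinate within ±5e-07° of the true value.
North–south component: 5e-07° × 111000 = 0.0555 m.
E–W at 73.0964°: 5e-07° × 111000 × cos 73.0964° = 5e-07 × 111000 × 0.2908 ≈ 0.0161373 m.
Combining orthogonally: (0.0555² + 0.0161373²)^½ ≈ 0.0577985 m.
That is 0.0577985 m = 5.7798 cm.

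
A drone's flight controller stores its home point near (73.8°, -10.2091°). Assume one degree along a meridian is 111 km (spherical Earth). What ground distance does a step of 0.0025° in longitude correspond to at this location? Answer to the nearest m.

At 73.8° a degree of longitude is 111000 × cos 73.8° ≈ 30968 m, so 0.0025° corresponds to 77.42 m.

77 m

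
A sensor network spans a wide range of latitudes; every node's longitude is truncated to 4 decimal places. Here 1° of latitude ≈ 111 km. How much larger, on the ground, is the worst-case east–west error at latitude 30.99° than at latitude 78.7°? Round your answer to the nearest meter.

Truncating at 4 decimal places can drop up to a full unit in the last place, so the longitude may be off by as much as 0.0001°.
Error at 30.99° = 0.0001° × 111000 × cos 30.99° ≈ 11.1 × 0.8573 = 9.5156 m.
Error at 78.7° = 0.0001° × 111000 × cos 78.7° ≈ 11.1 × 0.1959 = 2.175 m.
Difference: 9.5156 − 2.175 = 7.3406 m.

7 meters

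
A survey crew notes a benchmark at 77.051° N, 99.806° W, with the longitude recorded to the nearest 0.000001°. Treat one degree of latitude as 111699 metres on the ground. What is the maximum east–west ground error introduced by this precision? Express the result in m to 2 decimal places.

0.01 m

Rounding to 6 decimal places leaves the longitude within ±5e-07° of the true value.
At latitude 77.051° a degree of longitude spans 111699 m × cos 77.051° = 111699 × 0.2241 ≈ 25029.9 m.
So at most 5e-07° × 25029.9 ≈ 0.012515 m east–west.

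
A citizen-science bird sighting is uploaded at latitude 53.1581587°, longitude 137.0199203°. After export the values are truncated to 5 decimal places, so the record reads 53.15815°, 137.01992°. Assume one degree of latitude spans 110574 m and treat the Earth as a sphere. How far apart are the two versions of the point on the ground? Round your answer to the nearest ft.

3 ft

The latitude changed by +0.0000087° and the longitude by +0.0000003°.
North–south shift: 0.0000087 × 110574 = 0.961994 m.
East–west at this latitude: 0.0000003° × 110574 × cos 53.1581° ≈ 0.0000003 × 66301.1 = 0.0198903 m.
Combined displacement = (0.961994² + 0.0198903²)^½ ≈ 0.962199 m.
Converting: 0.962199 m × 3.2808 ft/m ≈ 3.1568 ft.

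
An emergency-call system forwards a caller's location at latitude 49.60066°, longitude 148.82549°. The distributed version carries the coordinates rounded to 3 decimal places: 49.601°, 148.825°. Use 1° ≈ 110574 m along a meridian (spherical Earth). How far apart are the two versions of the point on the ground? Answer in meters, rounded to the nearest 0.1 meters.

51.4 meters

Δlat = 49.60066 − 49.601 = -0.00034°; Δlon = 148.82549 − 148.825 = +0.00049°.
North–south shift: -0.00034 × 110574 = -37.5952 m.
E–W at 49.601°: 0.00049° × 110574 × cos 49.601° = 0.00049 × 110574 × 0.6481 ≈ 35.1152 m.
Combined displacement = (37.5952² + 35.1152²)^½ ≈ 51.4439 m.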